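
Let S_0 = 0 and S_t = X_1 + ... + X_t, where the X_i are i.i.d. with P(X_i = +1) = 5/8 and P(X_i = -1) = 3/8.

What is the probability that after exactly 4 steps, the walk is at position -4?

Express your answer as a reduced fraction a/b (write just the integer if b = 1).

To reach position -4 after 4 steps: need 0 steps of +1 and 4 steps of -1.
Number of such sequences: C(4,0) = 1
Each has probability (5/8)^0 · (3/8)^4 = 81/4096
P = 1 · 81/4096 = 81/4096

Answer: 81/4096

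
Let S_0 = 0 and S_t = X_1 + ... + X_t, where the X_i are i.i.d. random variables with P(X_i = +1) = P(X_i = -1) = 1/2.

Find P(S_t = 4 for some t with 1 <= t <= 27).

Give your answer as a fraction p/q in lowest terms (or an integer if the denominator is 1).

Count via complement. Let g(t,s) = #length-t paths at position s with S_1..S_t all ≠ 4.
g(t,s) = g(t-1,s-1) + g(t-1,s+1) for s ≠ 4; g(t,4) = 0.
t=0: g(0,0)=1
t=1: g(1,-1)=1 g(1,1)=1
t=2: g(2,-2)=1 g(2,0)=2 g(2,2)=1
t=3: g(3,-3)=1 g(3,-1)=3 g(3,1)=3 g(3,3)=1
t=4: g(4,-4)=1 g(4,-2)=4 g(4,0)=6 g(4,2)=4
t=5: g(5,-5)=1 g(5,-3)=5 g(5,-1)=10 g(5,1)=10 g(5,3)=4
t=6: g(6,-6)=1 g(6,-4)=6 g(6,-2)=15 g(6,0)=20 g(6,2)=14
t=7: g(7,-7)=1 g(7,-5)=7 g(7,-3)=21 g(7,-1)=35 g(7,1)=34 g(7,3)=14
t=8: g(8,-8)=1 g(8,-6)=8 g(8,-4)=28 g(8,-2)=56 g(8,0)=69 g(8,2)=48
t=9: g(9,-9)=1 g(9,-7)=9 g(9,-5)=36 g(9,-3)=84 g(9,-1)=125 g(9,1)=117 g(9,3)=48
t=10: g(10,-10)=1 g(10,-8)=10 g(10,-6)=45 g(10,-4)=120 g(10,-2)=209 g(10,0)=242 g(10,2)=165
t=11: g(11,-11)=1 g(11,-9)=11 g(11,-7)=55 g(11,-5)=165 g(11,-3)=329 g(11,-1)=451 g(11,1)=407 g(11,3)=165
t=12: g(12,-12)=1 g(12,-10)=12 g(12,-8)=66 g(12,-6)=220 g(12,-4)=494 g(12,-2)=780 g(12,0)=858 g(12,2)=572
t=13: g(13,-13)=1 g(13,-11)=13 g(13,-9)=78 g(13,-7)=286 g(13,-5)=714 g(13,-3)=1274 g(13,-1)=1638 g(13,1)=1430 g(13,3)=572
t=14: g(14,-14)=1 g(14,-12)=14 g(14,-10)=91 g(14,-8)=364 g(14,-6)=1000 g(14,-4)=1988 g(14,-2)=2912 g(14,0)=3068 g(14,2)=2002
t=15: g(15,-15)=1 g(15,-13)=15 g(15,-11)=105 g(15,-9)=455 g(15,-7)=1364 g(15,-5)=2988 g(15,-3)=4900 g(15,-1)=5980 g(15,1)=5070 g(15,3)=2002
t=16: g(16,-16)=1 g(16,-14)=16 g(16,-12)=120 g(16,-10)=560 g(16,-8)=1819 g(16,-6)=4352 g(16,-4)=7888 g(16,-2)=10880 g(16,0)=11050 g(16,2)=7072
t=17: g(17,-17)=1 g(17,-15)=17 g(17,-13)=136 g(17,-11)=680 g(17,-9)=2379 g(17,-7)=6171 g(17,-5)=12240 g(17,-3)=18768 g(17,-1)=21930 g(17,1)=18122 g(17,3)=7072
t=18: g(18,-18)=1 g(18,-16)=18 g(18,-14)=153 g(18,-12)=816 g(18,-10)=3059 g(18,-8)=8550 g(18,-6)=18411 g(18,-4)=31008 g(18,-2)=40698 g(18,0)=40052 g(18,2)=25194
t=19: g(19,-19)=1 g(19,-17)=19 g(19,-15)=171 g(19,-13)=969 g(19,-11)=3875 g(19,-9)=11609 g(19,-7)=26961 g(19,-5)=49419 g(19,-3)=71706 g(19,-1)=80750 g(19,1)=65246 g(19,3)=25194
t=20: g(20,-20)=1 g(20,-18)=20 g(20,-16)=190 g(20,-14)=1140 g(20,-12)=4844 g(20,-10)=15484 g(20,-8)=38570 g(20,-6)=76380 g(20,-4)=121125 g(20,-2)=152456 g(20,0)=145996 g(20,2)=90440
t=21: g(21,-21)=1 g(21,-19)=21 g(21,-17)=210 g(21,-15)=1330 g(21,-13)=5984 g(21,-11)=20328 g(21,-9)=54054 g(21,-7)=114950 g(21,-5)=197505 g(21,-3)=273581 g(21,-1)=298452 g(21,1)=236436 g(21,3)=90440
t=22: g(22,-22)=1 g(22,-20)=22 g(22,-18)=231 g(22,-16)=1540 g(22,-14)=7314 g(22,-12)=26312 g(22,-10)=74382 g(22,-8)=169004 g(22,-6)=312455 g(22,-4)=471086 g(22,-2)=572033 g(22,0)=534888 g(22,2)=326876
t=23: g(23,-23)=1 g(23,-21)=23 g(23,-19)=253 g(23,-17)=1771 g(23,-15)=8854 g(23,-13)=33626 g(23,-11)=100694 g(23,-9)=243386 g(23,-7)=481459 g(23,-5)=783541 g(23,-3)=1043119 g(23,-1)=1106921 g(23,1)=861764 g(23,3)=326876
t=24: g(24,-24)=1 g(24,-22)=24 g(24,-20)=276 g(24,-18)=2024 g(24,-16)=10625 g(24,-14)=42480 g(24,-12)=134320 g(24,-10)=344080 g(24,-8)=724845 g(24,-6)=1265000 g(24,-4)=1826660 g(24,-2)=2150040 g(24,0)=1968685 g(24,2)=1188640
t=25: g(25,-25)=1 g(25,-23)=25 g(25,-21)=300 g(25,-19)=2300 g(25,-17)=12649 g(25,-15)=53105 g(25,-13)=176800 g(25,-11)=478400 g(25,-9)=1068925 g(25,-7)=1989845 g(25,-5)=3091660 g(25,-3)=3976700 g(25,-1)=4118725 g(25,1)=3157325 g(25,3)=1188640
t=26: g(26,-26)=1 g(26,-24)=26 g(26,-22)=325 g(26,-20)=2600 g(26,-18)=14949 g(26,-16)=65754 g(26,-14)=229905 g(26,-12)=655200 g(26,-10)=1547325 g(26,-8)=3058770 g(26,-6)=5081505 g(26,-4)=7068360 g(26,-2)=8095425 g(26,0)=7276050 g(26,2)=4345965
t=27: g(27,-27)=1 g(27,-25)=27 g(27,-23)=351 g(27,-21)=2925 g(27,-19)=17549 g(27,-17)=80703 g(27,-15)=295659 g(27,-13)=885105 g(27,-11)=2202525 g(27,-9)=4606095 g(27,-7)=8140275 g(27,-5)=12149865 g(27,-3)=15163785 g(27,-1)=15371475 g(27,1)=11622015 g(27,3)=4345965
Paths never hitting 4: Σ_s g(27,s) = 74884320
Paths hitting 4: 2^27 - 74884320 = 59333408
P = 59333408/134217728 = 1854169/4194304

Answer: 1854169/4194304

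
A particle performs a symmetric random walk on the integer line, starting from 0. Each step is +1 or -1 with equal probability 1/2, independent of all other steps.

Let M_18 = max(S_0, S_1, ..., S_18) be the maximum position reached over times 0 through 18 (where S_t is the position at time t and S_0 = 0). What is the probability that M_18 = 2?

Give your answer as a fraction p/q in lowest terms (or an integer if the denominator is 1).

Answer: 21879/131072

Derivation:
Let M_18 = max(S_0,...,S_18). Use the reflection principle: for j ≥ 1, #{paths with M_18 ≥ j} = #{S_18 ≥ j} + #{S_18 ≥ j+1}.
By reflection, #{M_18 ≥ 2} = #{S_18 ≥ 2} + #{S_18 ≥ 3} = 106762 + 63004 = 169766.
#{M_18 ≥ 3} = #{S_18 ≥ 3} + #{S_18 ≥ 4} = 63004 + 63004 = 126008.
#{M_18 = 2} = 169766 - 126008 = 43758.
P(M_18 = 2) = 43758/262144 = 21879/131072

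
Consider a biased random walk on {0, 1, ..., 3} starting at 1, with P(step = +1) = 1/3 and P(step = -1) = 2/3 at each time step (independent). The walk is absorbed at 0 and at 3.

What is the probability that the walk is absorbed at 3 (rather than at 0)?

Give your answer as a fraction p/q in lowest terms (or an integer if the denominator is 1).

Answer: 1/7

Derivation:
Biased walk: p = 1/3, q = 2/3, r = q/p = 2
Gambler's ruin: P(hit 3 before 0 | start at 1) = (1 - r^a)/(1 - r^N)
r^1 = 2; r^3 = 8
P = (1 - 2) / (1 - 8) = -1 / -7 = 1/7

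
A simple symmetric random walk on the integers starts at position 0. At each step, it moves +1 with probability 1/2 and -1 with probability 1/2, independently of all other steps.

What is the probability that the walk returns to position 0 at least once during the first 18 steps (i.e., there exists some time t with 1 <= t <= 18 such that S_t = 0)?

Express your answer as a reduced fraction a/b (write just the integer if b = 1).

Answer: 53381/65536

Derivation:
Count via complement. Let g(t,s) = #length-t paths at position s with S_1..S_t all ≠ 0.
g(t,s) = g(t-1,s-1) + g(t-1,s+1) for s ≠ 0; g(t,0) = 0.
t=0: g(0,0)=1
t=1: g(1,-1)=1 g(1,1)=1
t=2: g(2,-2)=1 g(2,2)=1
t=3: g(3,-3)=1 g(3,-1)=1 g(3,1)=1 g(3,3)=1
t=4: g(4,-4)=1 g(4,-2)=2 g(4,2)=2 g(4,4)=1
t=5: g(5,-5)=1 g(5,-3)=3 g(5,-1)=2 g(5,1)=2 g(5,3)=3 g(5,5)=1
t=6: g(6,-6)=1 g(6,-4)=4 g(6,-2)=5 g(6,2)=5 g(6,4)=4 g(6,6)=1
t=7: g(7,-7)=1 g(7,-5)=5 g(7,-3)=9 g(7,-1)=5 g(7,1)=5 g(7,3)=9 g(7,5)=5 g(7,7)=1
t=8: g(8,-8)=1 g(8,-6)=6 g(8,-4)=14 g(8,-2)=14 g(8,2)=14 g(8,4)=14 g(8,6)=6 g(8,8)=1
t=9: g(9,-9)=1 g(9,-7)=7 g(9,-5)=20 g(9,-3)=28 g(9,-1)=14 g(9,1)=14 g(9,3)=28 g(9,5)=20 g(9,7)=7 g(9,9)=1
t=10: g(10,-10)=1 g(10,-8)=8 g(10,-6)=27 g(10,-4)=48 g(10,-2)=42 g(10,2)=42 g(10,4)=48 g(10,6)=27 g(10,8)=8 g(10,10)=1
t=11: g(11,-11)=1 g(11,-9)=9 g(11,-7)=35 g(11,-5)=75 g(11,-3)=90 g(11,-1)=42 g(11,1)=42 g(11,3)=90 g(11,5)=75 g(11,7)=35 g(11,9)=9 g(11,11)=1
t=12: g(12,-12)=1 g(12,-10)=10 g(12,-8)=44 g(12,-6)=110 g(12,-4)=165 g(12,-2)=132 g(12,2)=132 g(12,4)=165 g(12,6)=110 g(12,8)=44 g(12,10)=10 g(12,12)=1
t=13: g(13,-13)=1 g(13,-11)=11 g(13,-9)=54 g(13,-7)=154 g(13,-5)=275 g(13,-3)=297 g(13,-1)=132 g(13,1)=132 g(13,3)=297 g(13,5)=275 g(13,7)=154 g(13,9)=54 g(13,11)=11 g(13,13)=1
t=14: g(14,-14)=1 g(14,-12)=12 g(14,-10)=65 g(14,-8)=208 g(14,-6)=429 g(14,-4)=572 g(14,-2)=429 g(14,2)=429 g(14,4)=572 g(14,6)=429 g(14,8)=208 g(14,10)=65 g(14,12)=12 g(14,14)=1
t=15: g(15,-15)=1 g(15,-13)=13 g(15,-11)=77 g(15,-9)=273 g(15,-7)=637 g(15,-5)=1001 g(15,-3)=1001 g(15,-1)=429 g(15,1)=429 g(15,3)=1001 g(15,5)=1001 g(15,7)=637 g(15,9)=273 g(15,11)=77 g(15,13)=13 g(15,15)=1
t=16: g(16,-16)=1 g(16,-14)=14 g(16,-12)=90 g(16,-10)=350 g(16,-8)=910 g(16,-6)=1638 g(16,-4)=2002 g(16,-2)=1430 g(16,2)=1430 g(16,4)=2002 g(16,6)=1638 g(16,8)=910 g(16,10)=350 g(16,12)=90 g(16,14)=14 g(16,16)=1
t=17: g(17,-17)=1 g(17,-15)=15 g(17,-13)=104 g(17,-11)=440 g(17,-9)=1260 g(17,-7)=2548 g(17,-5)=3640 g(17,-3)=3432 g(17,-1)=1430 g(17,1)=1430 g(17,3)=3432 g(17,5)=3640 g(17,7)=2548 g(17,9)=1260 g(17,11)=440 g(17,13)=104 g(17,15)=15 g(17,17)=1
t=18: g(18,-18)=1 g(18,-16)=16 g(18,-14)=119 g(18,-12)=544 g(18,-10)=1700 g(18,-8)=3808 g(18,-6)=6188 g(18,-4)=7072 g(18,-2)=4862 g(18,2)=4862 g(18,4)=7072 g(18,6)=6188 g(18,8)=3808 g(18,10)=1700 g(18,12)=544 g(18,14)=119 g(18,16)=16 g(18,18)=1
Paths never hitting 0: Σ_s g(18,s) = 48620
Paths hitting 0: 2^18 - 48620 = 213524
P = 213524/262144 = 53381/65536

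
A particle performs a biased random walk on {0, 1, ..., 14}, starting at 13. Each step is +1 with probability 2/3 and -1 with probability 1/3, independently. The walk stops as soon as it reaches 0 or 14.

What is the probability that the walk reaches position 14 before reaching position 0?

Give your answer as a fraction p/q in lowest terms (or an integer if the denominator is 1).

Answer: 16382/16383

Derivation:
Biased walk: p = 2/3, q = 1/3, r = q/p = 1/2
Gambler's ruin: P(hit 14 before 0 | start at 13) = (1 - r^a)/(1 - r^N)
r^13 = 1/8192; r^14 = 1/16384
P = (1 - 1/8192) / (1 - 1/16384) = 8191/8192 / 16383/16384 = 16382/16383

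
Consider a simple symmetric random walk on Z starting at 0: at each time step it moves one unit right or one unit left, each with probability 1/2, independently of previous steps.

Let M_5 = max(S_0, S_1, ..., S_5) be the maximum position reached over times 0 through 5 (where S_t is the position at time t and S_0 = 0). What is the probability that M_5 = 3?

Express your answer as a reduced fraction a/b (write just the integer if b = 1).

Let M_5 = max(S_0,...,S_5). Use the reflection principle: for j ≥ 1, #{paths with M_5 ≥ j} = #{S_5 ≥ j} + #{S_5 ≥ j+1}.
By reflection, #{M_5 ≥ 3} = #{S_5 ≥ 3} + #{S_5 ≥ 4} = 6 + 1 = 7.
#{M_5 ≥ 4} = #{S_5 ≥ 4} + #{S_5 ≥ 5} = 1 + 1 = 2.
#{M_5 = 3} = 7 - 2 = 5.
P(M_5 = 3) = 5/32 = 5/32

Answer: 5/32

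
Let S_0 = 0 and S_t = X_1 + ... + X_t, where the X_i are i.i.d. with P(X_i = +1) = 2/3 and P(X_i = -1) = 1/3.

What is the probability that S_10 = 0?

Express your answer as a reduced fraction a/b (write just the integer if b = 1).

Answer: 896/6561

Derivation:
To be at 0 after 10 steps: need exactly 5 steps of +1 and 5 of -1.
Number of such sequences: C(10,5) = 252
Each has probability (2/3)^5 · (1/3)^5 = 32/59049
P = 252 · 32/59049 = 896/6561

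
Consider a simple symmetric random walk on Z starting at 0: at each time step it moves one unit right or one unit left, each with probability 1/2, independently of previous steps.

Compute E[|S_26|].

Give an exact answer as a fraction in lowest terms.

Answer: 16900975/4194304

Derivation:
S_26 takes values m ≡ 0 (mod 2) with |m| ≤ 26; P(S_26=m) = C(26,(26+m)/2)/2^26.
Total paths: 2^26 = 67108864
Distribution: P(S=-26)=1/67108864, P(S=-24)=26/67108864, P(S=-22)=325/67108864, P(S=-20)=2600/67108864, P(S=-18)=14950/67108864, P(S=-16)=65780/67108864, P(S=-14)=230230/67108864, P(S=-12)=657800/67108864, P(S=-10)=1562275/67108864, P(S=-8)=3124550/67108864, P(S=-6)=5311735/67108864, P(S=-4)=7726160/67108864, P(S=-2)=9657700/67108864, P(S=0)=10400600/67108864, P(S=2)=9657700/67108864, P(S=4)=7726160/67108864, P(S=6)=5311735/67108864, P(S=8)=3124550/67108864, P(S=10)=1562275/67108864, P(S=12)=657800/67108864, P(S=14)=230230/67108864, P(S=16)=65780/67108864, P(S=18)=14950/67108864, P(S=20)=2600/67108864, P(S=22)=325/67108864, P(S=24)=26/67108864, P(S=26)=1/67108864
E[|S_26|] = Σ_m |m|·P(S_26=m) = 270415600/67108864 = 16900975/4194304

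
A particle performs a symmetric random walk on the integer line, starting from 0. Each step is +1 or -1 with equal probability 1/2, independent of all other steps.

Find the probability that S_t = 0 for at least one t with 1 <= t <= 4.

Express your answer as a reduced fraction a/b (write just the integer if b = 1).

Count via complement. Let g(t,s) = #length-t paths at position s with S_1..S_t all ≠ 0.
g(t,s) = g(t-1,s-1) + g(t-1,s+1) for s ≠ 0; g(t,0) = 0.
t=0: g(0,0)=1
t=1: g(1,-1)=1 g(1,1)=1
t=2: g(2,-2)=1 g(2,2)=1
t=3: g(3,-3)=1 g(3,-1)=1 g(3,1)=1 g(3,3)=1
t=4: g(4,-4)=1 g(4,-2)=2 g(4,2)=2 g(4,4)=1
Paths never hitting 0: Σ_s g(4,s) = 6
Paths hitting 0: 2^4 - 6 = 10
P = 10/16 = 5/8

Answer: 5/8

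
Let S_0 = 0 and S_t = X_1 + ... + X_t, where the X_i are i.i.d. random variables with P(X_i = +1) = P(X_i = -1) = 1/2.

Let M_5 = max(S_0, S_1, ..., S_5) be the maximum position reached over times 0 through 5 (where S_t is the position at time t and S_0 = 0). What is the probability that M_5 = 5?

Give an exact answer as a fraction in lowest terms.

Let M_5 = max(S_0,...,S_5). Use the reflection principle: for j ≥ 1, #{paths with M_5 ≥ j} = #{S_5 ≥ j} + #{S_5 ≥ j+1}.
By reflection, #{M_5 ≥ 5} = #{S_5 ≥ 5} + #{S_5 ≥ 6} = 1 + 0 = 1.
#{M_5 ≥ 6} = #{S_5 ≥ 6} + #{S_5 ≥ 7} = 0 + 0 = 0.
#{M_5 = 5} = 1 - 0 = 1.
P(M_5 = 5) = 1/32 = 1/32

Answer: 1/32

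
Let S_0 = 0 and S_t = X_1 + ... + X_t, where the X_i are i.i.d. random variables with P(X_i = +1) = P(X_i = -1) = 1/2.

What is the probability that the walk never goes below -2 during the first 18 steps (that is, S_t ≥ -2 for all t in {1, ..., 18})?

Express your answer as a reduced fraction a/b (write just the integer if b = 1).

Let f(t,s) = #length-t paths at position s with S_1..S_t all ≥ -2.
f(t,s) = f(t-1,s-1) + f(t-1,s+1) for s ≥ -2; f(t,s) = 0 for s < -2.
t=0: f(0,0)=1
t=1: f(1,-1)=1 f(1,1)=1
t=2: f(2,-2)=1 f(2,0)=2 f(2,2)=1
t=3: f(3,-1)=3 f(3,1)=3 f(3,3)=1
t=4: f(4,-2)=3 f(4,0)=6 f(4,2)=4 f(4,4)=1
t=5: f(5,-1)=9 f(5,1)=10 f(5,3)=5 f(5,5)=1
t=6: f(6,-2)=9 f(6,0)=19 f(6,2)=15 f(6,4)=6 f(6,6)=1
t=7: f(7,-1)=28 f(7,1)=34 f(7,3)=21 f(7,5)=7 f(7,7)=1
t=8: f(8,-2)=28 f(8,0)=62 f(8,2)=55 f(8,4)=28 f(8,6)=8 f(8,8)=1
t=9: f(9,-1)=90 f(9,1)=117 f(9,3)=83 f(9,5)=36 f(9,7)=9 f(9,9)=1
t=10: f(10,-2)=90 f(10,0)=207 f(10,2)=200 f(10,4)=119 f(10,6)=45 f(10,8)=10 f(10,10)=1
t=11: f(11,-1)=297 f(11,1)=407 f(11,3)=319 f(11,5)=164 f(11,7)=55 f(11,9)=11 f(11,11)=1
t=12: f(12,-2)=297 f(12,0)=704 f(12,2)=726 f(12,4)=483 f(12,6)=219 f(12,8)=66 f(12,10)=12 f(12,12)=1
t=13: f(13,-1)=1001 f(13,1)=1430 f(13,3)=1209 f(13,5)=702 f(13,7)=285 f(13,9)=78 f(13,11)=13 f(13,13)=1
t=14: f(14,-2)=1001 f(14,0)=2431 f(14,2)=2639 f(14,4)=1911 f(14,6)=987 f(14,8)=363 f(14,10)=91 f(14,12)=14 f(14,14)=1
t=15: f(15,-1)=3432 f(15,1)=5070 f(15,3)=4550 f(15,5)=2898 f(15,7)=1350 f(15,9)=454 f(15,11)=105 f(15,13)=15 f(15,15)=1
t=16: f(16,-2)=3432 f(16,0)=8502 f(16,2)=9620 f(16,4)=7448 f(16,6)=4248 f(16,8)=1804 f(16,10)=559 f(16,12)=120 f(16,14)=16 f(16,16)=1
t=17: f(17,-1)=11934 f(17,1)=18122 f(17,3)=17068 f(17,5)=11696 f(17,7)=6052 f(17,9)=2363 f(17,11)=679 f(17,13)=136 f(17,15)=17 f(17,17)=1
t=18: f(18,-2)=11934 f(18,0)=30056 f(18,2)=35190 f(18,4)=28764 f(18,6)=17748 f(18,8)=8415 f(18,10)=3042 f(18,12)=815 f(18,14)=153 f(18,16)=18 f(18,18)=1
Σ_s f(18,s) = 136136
P = 136136/262144 = 17017/32768

Answer: 17017/32768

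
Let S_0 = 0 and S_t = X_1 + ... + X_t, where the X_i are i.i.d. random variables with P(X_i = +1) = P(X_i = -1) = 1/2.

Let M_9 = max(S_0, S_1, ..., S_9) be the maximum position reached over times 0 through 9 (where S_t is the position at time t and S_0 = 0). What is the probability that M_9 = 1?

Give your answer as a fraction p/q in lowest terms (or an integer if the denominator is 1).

Let M_9 = max(S_0,...,S_9). Use the reflection principle: for j ≥ 1, #{paths with M_9 ≥ j} = #{S_9 ≥ j} + #{S_9 ≥ j+1}.
By reflection, #{M_9 ≥ 1} = #{S_9 ≥ 1} + #{S_9 ≥ 2} = 256 + 130 = 386.
#{M_9 ≥ 2} = #{S_9 ≥ 2} + #{S_9 ≥ 3} = 130 + 130 = 260.
#{M_9 = 1} = 386 - 260 = 126.
P(M_9 = 1) = 126/512 = 63/256

Answer: 63/256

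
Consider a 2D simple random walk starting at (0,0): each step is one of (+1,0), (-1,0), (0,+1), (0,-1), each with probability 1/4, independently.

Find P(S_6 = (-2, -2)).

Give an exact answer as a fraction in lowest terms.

Let h be the number of horizontal steps (so 6-h are vertical). To end at (-2,-2) need (h-2)/2 right-steps and ((6-h)-2)/2 up-steps.
Sum over h with 2 ≤ h ≤ 4, h ≡ 0 (mod 2), 6-h ≡ 0 (mod 2):
h=2: C(6,2)·C(2,0)·C(4,1) = 15·1·4 = 60
h=4: C(6,4)·C(4,1)·C(2,0) = 15·4·1 = 60
Total favorable: 120
Total paths: 4^6 = 4096
P = 120/4096 = 15/512

Answer: 15/512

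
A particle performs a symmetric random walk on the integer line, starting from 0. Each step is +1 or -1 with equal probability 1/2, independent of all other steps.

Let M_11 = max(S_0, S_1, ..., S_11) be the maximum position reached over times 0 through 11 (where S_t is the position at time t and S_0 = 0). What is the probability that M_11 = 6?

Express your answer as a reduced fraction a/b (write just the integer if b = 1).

Answer: 55/2048

Derivation:
Let M_11 = max(S_0,...,S_11). Use the reflection principle: for j ≥ 1, #{paths with M_11 ≥ j} = #{S_11 ≥ j} + #{S_11 ≥ j+1}.
By reflection, #{M_11 ≥ 6} = #{S_11 ≥ 6} + #{S_11 ≥ 7} = 67 + 67 = 134.
#{M_11 ≥ 7} = #{S_11 ≥ 7} + #{S_11 ≥ 8} = 67 + 12 = 79.
#{M_11 = 6} = 134 - 79 = 55.
P(M_11 = 6) = 55/2048 = 55/2048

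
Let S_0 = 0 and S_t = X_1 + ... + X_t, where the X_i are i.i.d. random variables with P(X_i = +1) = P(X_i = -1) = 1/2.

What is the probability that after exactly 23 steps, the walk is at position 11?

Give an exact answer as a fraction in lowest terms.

To reach position 11 after 23 steps: need 17 steps of +1 and 6 of -1.
Favorable paths: C(23,17) = 100947
Total paths: 2^23 = 8388608
P = 100947/8388608 = 100947/8388608

Answer: 100947/8388608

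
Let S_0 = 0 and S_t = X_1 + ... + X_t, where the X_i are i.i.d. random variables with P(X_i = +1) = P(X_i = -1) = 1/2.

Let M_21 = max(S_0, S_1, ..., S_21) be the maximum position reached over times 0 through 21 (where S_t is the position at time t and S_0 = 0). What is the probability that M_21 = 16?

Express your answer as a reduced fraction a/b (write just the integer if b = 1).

Let M_21 = max(S_0,...,S_21). Use the reflection principle: for j ≥ 1, #{paths with M_21 ≥ j} = #{S_21 ≥ j} + #{S_21 ≥ j+1}.
By reflection, #{M_21 ≥ 16} = #{S_21 ≥ 16} + #{S_21 ≥ 17} = 232 + 232 = 464.
#{M_21 ≥ 17} = #{S_21 ≥ 17} + #{S_21 ≥ 18} = 232 + 22 = 254.
#{M_21 = 16} = 464 - 254 = 210.
P(M_21 = 16) = 210/2097152 = 105/1048576

Answer: 105/1048576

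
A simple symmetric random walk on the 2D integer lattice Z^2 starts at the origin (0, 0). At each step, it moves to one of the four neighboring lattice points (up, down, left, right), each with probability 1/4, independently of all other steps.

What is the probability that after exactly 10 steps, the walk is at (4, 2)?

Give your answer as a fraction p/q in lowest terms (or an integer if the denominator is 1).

Answer: 4725/524288

Derivation:
Let h be the number of horizontal steps (so 10-h are vertical). To end at (4,2) need (h+4)/2 right-steps and ((10-h)+2)/2 up-steps.
Sum over h with 4 ≤ h ≤ 8, h ≡ 0 (mod 2), 10-h ≡ 0 (mod 2):
h=4: C(10,4)·C(4,4)·C(6,4) = 210·1·15 = 3150
h=6: C(10,6)·C(6,5)·C(4,3) = 210·6·4 = 5040
h=8: C(10,8)·C(8,6)·C(2,2) = 45·28·1 = 1260
Total favorable: 9450
Total paths: 4^10 = 1048576
P = 9450/1048576 = 4725/524288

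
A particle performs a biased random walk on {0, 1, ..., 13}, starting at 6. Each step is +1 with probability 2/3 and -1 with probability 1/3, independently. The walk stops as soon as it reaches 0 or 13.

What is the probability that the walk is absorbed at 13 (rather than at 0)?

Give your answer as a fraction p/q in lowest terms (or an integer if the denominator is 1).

Biased walk: p = 2/3, q = 1/3, r = q/p = 1/2
Gambler's ruin: P(hit 13 before 0 | start at 6) = (1 - r^a)/(1 - r^N)
r^6 = 1/64; r^13 = 1/8192
P = (1 - 1/64) / (1 - 1/8192) = 63/64 / 8191/8192 = 8064/8191

Answer: 8064/8191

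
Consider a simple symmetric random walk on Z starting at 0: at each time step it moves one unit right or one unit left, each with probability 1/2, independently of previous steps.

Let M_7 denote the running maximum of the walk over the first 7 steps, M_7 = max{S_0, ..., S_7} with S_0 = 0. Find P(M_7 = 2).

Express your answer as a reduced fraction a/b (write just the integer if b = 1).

Answer: 21/128

Derivation:
Let M_7 = max(S_0,...,S_7). Use the reflection principle: for j ≥ 1, #{paths with M_7 ≥ j} = #{S_7 ≥ j} + #{S_7 ≥ j+1}.
By reflection, #{M_7 ≥ 2} = #{S_7 ≥ 2} + #{S_7 ≥ 3} = 29 + 29 = 58.
#{M_7 ≥ 3} = #{S_7 ≥ 3} + #{S_7 ≥ 4} = 29 + 8 = 37.
#{M_7 = 2} = 58 - 37 = 21.
P(M_7 = 2) = 21/128 = 21/128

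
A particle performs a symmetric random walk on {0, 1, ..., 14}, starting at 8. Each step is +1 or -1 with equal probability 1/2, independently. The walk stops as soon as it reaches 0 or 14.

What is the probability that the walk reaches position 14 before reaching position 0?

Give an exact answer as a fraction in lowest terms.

Answer: 4/7

Derivation:
Symmetric walk (p = 1/2): the harmonic-function argument gives P(hit 14 before 0 | start at 8) = a/N.
P = 8/14 = 4/7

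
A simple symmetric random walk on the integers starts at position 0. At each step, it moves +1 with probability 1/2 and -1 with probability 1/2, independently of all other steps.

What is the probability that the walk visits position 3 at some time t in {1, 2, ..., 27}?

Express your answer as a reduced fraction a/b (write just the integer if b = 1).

Count via complement. Let g(t,s) = #length-t paths at position s with S_1..S_t all ≠ 3.
g(t,s) = g(t-1,s-1) + g(t-1,s+1) for s ≠ 3; g(t,3) = 0.
t=0: g(0,0)=1
t=1: g(1,-1)=1 g(1,1)=1
t=2: g(2,-2)=1 g(2,0)=2 g(2,2)=1
t=3: g(3,-3)=1 g(3,-1)=3 g(3,1)=3
t=4: g(4,-4)=1 g(4,-2)=4 g(4,0)=6 g(4,2)=3
t=5: g(5,-5)=1 g(5,-3)=5 g(5,-1)=10 g(5,1)=9
t=6: g(6,-6)=1 g(6,-4)=6 g(6,-2)=15 g(6,0)=19 g(6,2)=9
t=7: g(7,-7)=1 g(7,-5)=7 g(7,-3)=21 g(7,-1)=34 g(7,1)=28
t=8: g(8,-8)=1 g(8,-6)=8 g(8,-4)=28 g(8,-2)=55 g(8,0)=62 g(8,2)=28
t=9: g(9,-9)=1 g(9,-7)=9 g(9,-5)=36 g(9,-3)=83 g(9,-1)=117 g(9,1)=90
t=10: g(10,-10)=1 g(10,-8)=10 g(10,-6)=45 g(10,-4)=119 g(10,-2)=200 g(10,0)=207 g(10,2)=90
t=11: g(11,-11)=1 g(11,-9)=11 g(11,-7)=55 g(11,-5)=164 g(11,-3)=319 g(11,-1)=407 g(11,1)=297
t=12: g(12,-12)=1 g(12,-10)=12 g(12,-8)=66 g(12,-6)=219 g(12,-4)=483 g(12,-2)=726 g(12,0)=704 g(12,2)=297
t=13: g(13,-13)=1 g(13,-11)=13 g(13,-9)=78 g(13,-7)=285 g(13,-5)=702 g(13,-3)=1209 g(13,-1)=1430 g(13,1)=1001
t=14: g(14,-14)=1 g(14,-12)=14 g(14,-10)=91 g(14,-8)=363 g(14,-6)=987 g(14,-4)=1911 g(14,-2)=2639 g(14,0)=2431 g(14,2)=1001
t=15: g(15,-15)=1 g(15,-13)=15 g(15,-11)=105 g(15,-9)=454 g(15,-7)=1350 g(15,-5)=2898 g(15,-3)=4550 g(15,-1)=5070 g(15,1)=3432
t=16: g(16,-16)=1 g(16,-14)=16 g(16,-12)=120 g(16,-10)=559 g(16,-8)=1804 g(16,-6)=4248 g(16,-4)=7448 g(16,-2)=9620 g(16,0)=8502 g(16,2)=3432
t=17: g(17,-17)=1 g(17,-15)=17 g(17,-13)=136 g(17,-11)=679 g(17,-9)=2363 g(17,-7)=6052 g(17,-5)=11696 g(17,-3)=17068 g(17,-1)=18122 g(17,1)=11934
t=18: g(18,-18)=1 g(18,-16)=18 g(18,-14)=153 g(18,-12)=815 g(18,-10)=3042 g(18,-8)=8415 g(18,-6)=17748 g(18,-4)=28764 g(18,-2)=35190 g(18,0)=30056 g(18,2)=11934
t=19: g(19,-19)=1 g(19,-17)=19 g(19,-15)=171 g(19,-13)=968 g(19,-11)=3857 g(19,-9)=11457 g(19,-7)=26163 g(19,-5)=46512 g(19,-3)=63954 g(19,-1)=65246 g(19,1)=41990
t=20: g(20,-20)=1 g(20,-18)=20 g(20,-16)=190 g(20,-14)=1139 g(20,-12)=4825 g(20,-10)=15314 g(20,-8)=37620 g(20,-6)=72675 g(20,-4)=110466 g(20,-2)=129200 g(20,0)=107236 g(20,2)=41990
t=21: g(21,-21)=1 g(21,-19)=21 g(21,-17)=210 g(21,-15)=1329 g(21,-13)=5964 g(21,-11)=20139 g(21,-9)=52934 g(21,-7)=110295 g(21,-5)=183141 g(21,-3)=239666 g(21,-1)=236436 g(21,1)=149226
t=22: g(22,-22)=1 g(22,-20)=22 g(22,-18)=231 g(22,-16)=1539 g(22,-14)=7293 g(22,-12)=26103 g(22,-10)=73073 g(22,-8)=163229 g(22,-6)=293436 g(22,-4)=422807 g(22,-2)=476102 g(22,0)=385662 g(22,2)=149226
t=23: g(23,-23)=1 g(23,-21)=23 g(23,-19)=253 g(23,-17)=1770 g(23,-15)=8832 g(23,-13)=33396 g(23,-11)=99176 g(23,-9)=236302 g(23,-7)=456665 g(23,-5)=716243 g(23,-3)=898909 g(23,-1)=861764 g(23,1)=534888
t=24: g(24,-24)=1 g(24,-22)=24 g(24,-20)=276 g(24,-18)=2023 g(24,-16)=10602 g(24,-14)=42228 g(24,-12)=132572 g(24,-10)=335478 g(24,-8)=692967 g(24,-6)=1172908 g(24,-4)=1615152 g(24,-2)=1760673 g(24,0)=1396652 g(24,2)=534888
t=25: g(25,-25)=1 g(25,-23)=25 g(25,-21)=300 g(25,-19)=2299 g(25,-17)=12625 g(25,-15)=52830 g(25,-13)=174800 g(25,-11)=468050 g(25,-9)=1028445 g(25,-7)=1865875 g(25,-5)=2788060 g(25,-3)=3375825 g(25,-1)=3157325 g(25,1)=1931540
t=26: g(26,-26)=1 g(26,-24)=26 g(26,-22)=325 g(26,-20)=2599 g(26,-18)=14924 g(26,-16)=65455 g(26,-14)=227630 g(26,-12)=642850 g(26,-10)=1496495 g(26,-8)=2894320 g(26,-6)=4653935 g(26,-4)=6163885 g(26,-2)=6533150 g(26,0)=5088865 g(26,2)=1931540
t=27: g(27,-27)=1 g(27,-25)=27 g(27,-23)=351 g(27,-21)=2924 g(27,-19)=17523 g(27,-17)=80379 g(27,-15)=293085 g(27,-13)=870480 g(27,-11)=2139345 g(27,-9)=4390815 g(27,-7)=7548255 g(27,-5)=10817820 g(27,-3)=12697035 g(27,-1)=11622015 g(27,1)=7020405
Paths never hitting 3: Σ_s g(27,s) = 57500460
Paths hitting 3: 2^27 - 57500460 = 76717268
P = 76717268/134217728 = 19179317/33554432

Answer: 19179317/33554432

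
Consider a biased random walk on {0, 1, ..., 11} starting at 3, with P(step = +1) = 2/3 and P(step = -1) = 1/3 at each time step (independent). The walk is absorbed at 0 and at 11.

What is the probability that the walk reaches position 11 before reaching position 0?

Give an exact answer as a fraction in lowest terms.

Answer: 1792/2047

Derivation:
Biased walk: p = 2/3, q = 1/3, r = q/p = 1/2
Gambler's ruin: P(hit 11 before 0 | start at 3) = (1 - r^a)/(1 - r^N)
r^3 = 1/8; r^11 = 1/2048
P = (1 - 1/8) / (1 - 1/2048) = 7/8 / 2047/2048 = 1792/2047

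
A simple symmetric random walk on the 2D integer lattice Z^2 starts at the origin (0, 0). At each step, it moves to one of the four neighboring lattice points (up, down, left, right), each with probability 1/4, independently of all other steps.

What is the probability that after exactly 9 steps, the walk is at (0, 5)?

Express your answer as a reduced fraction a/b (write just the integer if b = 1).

Answer: 81/16384

Derivation:
Let h be the number of horizontal steps (so 9-h are vertical). To end at (0,5) need (h+0)/2 right-steps and ((9-h)+5)/2 up-steps.
Sum over h with 0 ≤ h ≤ 4, h ≡ 0 (mod 2), 9-h ≡ 1 (mod 2):
h=0: C(9,0)·C(0,0)·C(9,7) = 1·1·36 = 36
h=2: C(9,2)·C(2,1)·C(7,6) = 36·2·7 = 504
h=4: C(9,4)·C(4,2)·C(5,5) = 126·6·1 = 756
Total favorable: 1296
Total paths: 4^9 = 262144
P = 1296/262144 = 81/16384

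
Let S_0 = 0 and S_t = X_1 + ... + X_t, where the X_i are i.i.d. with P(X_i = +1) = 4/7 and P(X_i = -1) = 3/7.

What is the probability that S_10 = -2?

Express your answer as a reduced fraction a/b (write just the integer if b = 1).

Answer: 5598720/40353607

Derivation:
To reach position -2 after 10 steps: need 4 steps of +1 and 6 steps of -1.
Number of such sequences: C(10,4) = 210
Each has probability (4/7)^4 · (3/7)^6 = 186624/282475249
P = 210 · 186624/282475249 = 5598720/40353607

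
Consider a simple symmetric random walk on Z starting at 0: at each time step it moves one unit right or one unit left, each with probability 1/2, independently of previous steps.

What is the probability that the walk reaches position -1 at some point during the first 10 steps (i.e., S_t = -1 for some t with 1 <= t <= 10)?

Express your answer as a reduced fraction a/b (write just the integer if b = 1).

Answer: 193/256

Derivation:
Count via complement. Let g(t,s) = #length-t paths at position s with S_1..S_t all ≠ -1.
g(t,s) = g(t-1,s-1) + g(t-1,s+1) for s ≠ -1; g(t,-1) = 0.
t=0: g(0,0)=1
t=1: g(1,1)=1
t=2: g(2,0)=1 g(2,2)=1
t=3: g(3,1)=2 g(3,3)=1
t=4: g(4,0)=2 g(4,2)=3 g(4,4)=1
t=5: g(5,1)=5 g(5,3)=4 g(5,5)=1
t=6: g(6,0)=5 g(6,2)=9 g(6,4)=5 g(6,6)=1
t=7: g(7,1)=14 g(7,3)=14 g(7,5)=6 g(7,7)=1
t=8: g(8,0)=14 g(8,2)=28 g(8,4)=20 g(8,6)=7 g(8,8)=1
t=9: g(9,1)=42 g(9,3)=48 g(9,5)=27 g(9,7)=8 g(9,9)=1
t=10: g(10,0)=42 g(10,2)=90 g(10,4)=75 g(10,6)=35 g(10,8)=9 g(10,10)=1
Paths never hitting -1: Σ_s g(10,s) = 252
Paths hitting -1: 2^10 - 252 = 772
P = 772/1024 = 193/256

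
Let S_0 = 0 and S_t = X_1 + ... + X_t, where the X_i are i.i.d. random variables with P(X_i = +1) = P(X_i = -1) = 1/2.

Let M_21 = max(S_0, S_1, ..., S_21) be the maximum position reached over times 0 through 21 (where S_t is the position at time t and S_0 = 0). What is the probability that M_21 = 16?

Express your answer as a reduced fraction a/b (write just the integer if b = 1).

Let M_21 = max(S_0,...,S_21). Use the reflection principle: for j ≥ 1, #{paths with M_21 ≥ j} = #{S_21 ≥ j} + #{S_21 ≥ j+1}.
By reflection, #{M_21 ≥ 16} = #{S_21 ≥ 16} + #{S_21 ≥ 17} = 232 + 232 = 464.
#{M_21 ≥ 17} = #{S_21 ≥ 17} + #{S_21 ≥ 18} = 232 + 22 = 254.
#{M_21 = 16} = 464 - 254 = 210.
P(M_21 = 16) = 210/2097152 = 105/1048576

Answer: 105/1048576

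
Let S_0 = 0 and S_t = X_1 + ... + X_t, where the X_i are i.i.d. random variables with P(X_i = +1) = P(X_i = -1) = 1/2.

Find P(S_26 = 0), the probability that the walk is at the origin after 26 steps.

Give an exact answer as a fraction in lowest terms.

To return to 0 after 26 steps: need exactly 13 steps of +1 and 13 of -1.
Favorable paths: C(26,13) = 10400600
Total paths: 2^26 = 67108864
P = 10400600/67108864 = 1300075/8388608

Answer: 1300075/8388608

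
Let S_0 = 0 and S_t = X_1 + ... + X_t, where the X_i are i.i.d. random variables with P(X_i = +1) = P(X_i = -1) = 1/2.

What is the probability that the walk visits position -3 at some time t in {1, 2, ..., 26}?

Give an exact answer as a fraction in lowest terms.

Count via complement. Let g(t,s) = #length-t paths at position s with S_1..S_t all ≠ -3.
g(t,s) = g(t-1,s-1) + g(t-1,s+1) for s ≠ -3; g(t,-3) = 0.
t=0: g(0,0)=1
t=1: g(1,-1)=1 g(1,1)=1
t=2: g(2,-2)=1 g(2,0)=2 g(2,2)=1
t=3: g(3,-1)=3 g(3,1)=3 g(3,3)=1
t=4: g(4,-2)=3 g(4,0)=6 g(4,2)=4 g(4,4)=1
t=5: g(5,-1)=9 g(5,1)=10 g(5,3)=5 g(5,5)=1
t=6: g(6,-2)=9 g(6,0)=19 g(6,2)=15 g(6,4)=6 g(6,6)=1
t=7: g(7,-1)=28 g(7,1)=34 g(7,3)=21 g(7,5)=7 g(7,7)=1
t=8: g(8,-2)=28 g(8,0)=62 g(8,2)=55 g(8,4)=28 g(8,6)=8 g(8,8)=1
t=9: g(9,-1)=90 g(9,1)=117 g(9,3)=83 g(9,5)=36 g(9,7)=9 g(9,9)=1
t=10: g(10,-2)=90 g(10,0)=207 g(10,2)=200 g(10,4)=119 g(10,6)=45 g(10,8)=10 g(10,10)=1
t=11: g(11,-1)=297 g(11,1)=407 g(11,3)=319 g(11,5)=164 g(11,7)=55 g(11,9)=11 g(11,11)=1
t=12: g(12,-2)=297 g(12,0)=704 g(12,2)=726 g(12,4)=483 g(12,6)=219 g(12,8)=66 g(12,10)=12 g(12,12)=1
t=13: g(13,-1)=1001 g(13,1)=1430 g(13,3)=1209 g(13,5)=702 g(13,7)=285 g(13,9)=78 g(13,11)=13 g(13,13)=1
t=14: g(14,-2)=1001 g(14,0)=2431 g(14,2)=2639 g(14,4)=1911 g(14,6)=987 g(14,8)=363 g(14,10)=91 g(14,12)=14 g(14,14)=1
t=15: g(15,-1)=3432 g(15,1)=5070 g(15,3)=4550 g(15,5)=2898 g(15,7)=1350 g(15,9)=454 g(15,11)=105 g(15,13)=15 g(15,15)=1
t=16: g(16,-2)=3432 g(16,0)=8502 g(16,2)=9620 g(16,4)=7448 g(16,6)=4248 g(16,8)=1804 g(16,10)=559 g(16,12)=120 g(16,14)=16 g(16,16)=1
t=17: g(17,-1)=11934 g(17,1)=18122 g(17,3)=17068 g(17,5)=11696 g(17,7)=6052 g(17,9)=2363 g(17,11)=679 g(17,13)=136 g(17,15)=17 g(17,17)=1
t=18: g(18,-2)=11934 g(18,0)=30056 g(18,2)=35190 g(18,4)=28764 g(18,6)=17748 g(18,8)=8415 g(18,10)=3042 g(18,12)=815 g(18,14)=153 g(18,16)=18 g(18,18)=1
t=19: g(19,-1)=41990 g(19,1)=65246 g(19,3)=63954 g(19,5)=46512 g(19,7)=26163 g(19,9)=11457 g(19,11)=3857 g(19,13)=968 g(19,15)=171 g(19,17)=19 g(19,19)=1
t=20: g(20,-2)=41990 g(20,0)=107236 g(20,2)=129200 g(20,4)=110466 g(20,6)=72675 g(20,8)=37620 g(20,10)=15314 g(20,12)=4825 g(20,14)=1139 g(20,16)=190 g(20,18)=20 g(20,20)=1
t=21: g(21,-1)=149226 g(21,1)=236436 g(21,3)=239666 g(21,5)=183141 g(21,7)=110295 g(21,9)=52934 g(21,11)=20139 g(21,13)=5964 g(21,15)=1329 g(21,17)=210 g(21,19)=21 g(21,21)=1
t=22: g(22,-2)=149226 g(22,0)=385662 g(22,2)=476102 g(22,4)=422807 g(22,6)=293436 g(22,8)=163229 g(22,10)=73073 g(22,12)=26103 g(22,14)=7293 g(22,16)=1539 g(22,18)=231 g(22,20)=22 g(22,22)=1
t=23: g(23,-1)=534888 g(23,1)=861764 g(23,3)=898909 g(23,5)=716243 g(23,7)=456665 g(23,9)=236302 g(23,11)=99176 g(23,13)=33396 g(23,15)=8832 g(23,17)=1770 g(23,19)=253 g(23,21)=23 g(23,23)=1
t=24: g(24,-2)=534888 g(24,0)=1396652 g(24,2)=1760673 g(24,4)=1615152 g(24,6)=1172908 g(24,8)=692967 g(24,10)=335478 g(24,12)=132572 g(24,14)=42228 g(24,16)=10602 g(24,18)=2023 g(24,20)=276 g(24,22)=24 g(24,24)=1
t=25: g(25,-1)=1931540 g(25,1)=3157325 g(25,3)=3375825 g(25,5)=2788060 g(25,7)=1865875 g(25,9)=1028445 g(25,11)=468050 g(25,13)=174800 g(25,15)=52830 g(25,17)=12625 g(25,19)=2299 g(25,21)=300 g(25,23)=25 g(25,25)=1
t=26: g(26,-2)=1931540 g(26,0)=5088865 g(26,2)=6533150 g(26,4)=6163885 g(26,6)=4653935 g(26,8)=2894320 g(26,10)=1496495 g(26,12)=642850 g(26,14)=227630 g(26,16)=65455 g(26,18)=14924 g(26,20)=2599 g(26,22)=325 g(26,24)=26 g(26,26)=1
Paths never hitting -3: Σ_s g(26,s) = 29716000
Paths hitting -3: 2^26 - 29716000 = 37392864
P = 37392864/67108864 = 1168527/2097152

Answer: 1168527/2097152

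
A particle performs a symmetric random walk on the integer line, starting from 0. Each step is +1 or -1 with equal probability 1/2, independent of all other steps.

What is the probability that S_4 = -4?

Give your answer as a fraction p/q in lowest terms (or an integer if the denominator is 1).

Answer: 1/16

Derivation:
To reach position -4 after 4 steps: need 0 steps of +1 and 4 of -1.
Favorable paths: C(4,0) = 1
Total paths: 2^4 = 16
P = 1/16 = 1/16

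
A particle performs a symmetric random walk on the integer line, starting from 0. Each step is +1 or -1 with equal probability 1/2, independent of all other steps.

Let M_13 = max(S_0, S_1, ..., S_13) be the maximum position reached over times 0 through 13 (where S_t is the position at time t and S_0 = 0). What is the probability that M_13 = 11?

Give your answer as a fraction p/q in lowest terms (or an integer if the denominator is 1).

Let M_13 = max(S_0,...,S_13). Use the reflection principle: for j ≥ 1, #{paths with M_13 ≥ j} = #{S_13 ≥ j} + #{S_13 ≥ j+1}.
By reflection, #{M_13 ≥ 11} = #{S_13 ≥ 11} + #{S_13 ≥ 12} = 14 + 1 = 15.
#{M_13 ≥ 12} = #{S_13 ≥ 12} + #{S_13 ≥ 13} = 1 + 1 = 2.
#{M_13 = 11} = 15 - 2 = 13.
P(M_13 = 11) = 13/8192 = 13/8192

Answer: 13/8192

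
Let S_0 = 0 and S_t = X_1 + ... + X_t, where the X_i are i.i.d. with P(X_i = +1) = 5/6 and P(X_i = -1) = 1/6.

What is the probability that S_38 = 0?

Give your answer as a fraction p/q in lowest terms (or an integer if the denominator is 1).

To be at 0 after 38 steps: need exactly 19 steps of +1 and 19 of -1.
Number of such sequences: C(38,19) = 35345263800
Each has probability (5/6)^19 · (1/6)^19 = 19073486328125/371319292745659279662190166016
P = 35345263800 · 19073486328125/371319292745659279662190166016 = 28089891910552978515625/15471637197735803319257923584

Answer: 28089891910552978515625/15471637197735803319257923584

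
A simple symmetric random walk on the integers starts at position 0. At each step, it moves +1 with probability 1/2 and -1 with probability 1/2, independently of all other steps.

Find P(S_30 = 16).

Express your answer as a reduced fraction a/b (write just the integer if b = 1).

Answer: 254475/134217728

Derivation:
To reach position 16 after 30 steps: need 23 steps of +1 and 7 of -1.
Favorable paths: C(30,23) = 2035800
Total paths: 2^30 = 1073741824
P = 2035800/1073741824 = 254475/134217728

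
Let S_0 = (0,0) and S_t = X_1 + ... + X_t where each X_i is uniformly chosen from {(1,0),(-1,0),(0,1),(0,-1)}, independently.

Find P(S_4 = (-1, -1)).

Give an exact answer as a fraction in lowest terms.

Let h be the number of horizontal steps (so 4-h are vertical). To end at (-1,-1) need (h-1)/2 right-steps and ((4-h)-1)/2 up-steps.
Sum over h with 1 ≤ h ≤ 3, h ≡ 1 (mod 2), 4-h ≡ 1 (mod 2):
h=1: C(4,1)·C(1,0)·C(3,1) = 4·1·3 = 12
h=3: C(4,3)·C(3,1)·C(1,0) = 4·3·1 = 12
Total favorable: 24
Total paths: 4^4 = 256
P = 24/256 = 3/32

Answer: 3/32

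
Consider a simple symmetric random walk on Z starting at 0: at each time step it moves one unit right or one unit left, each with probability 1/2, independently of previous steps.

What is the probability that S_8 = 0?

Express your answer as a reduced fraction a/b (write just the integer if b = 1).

To return to 0 after 8 steps: need exactly 4 steps of +1 and 4 of -1.
Favorable paths: C(8,4) = 70
Total paths: 2^8 = 256
P = 70/256 = 35/128

Answer: 35/128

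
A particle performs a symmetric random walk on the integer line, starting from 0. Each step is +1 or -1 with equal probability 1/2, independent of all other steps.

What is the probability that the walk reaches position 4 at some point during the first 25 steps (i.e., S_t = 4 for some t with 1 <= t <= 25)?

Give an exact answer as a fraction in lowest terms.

Count via complement. Let g(t,s) = #length-t paths at position s with S_1..S_t all ≠ 4.
g(t,s) = g(t-1,s-1) + g(t-1,s+1) for s ≠ 4; g(t,4) = 0.
t=0: g(0,0)=1
t=1: g(1,-1)=1 g(1,1)=1
t=2: g(2,-2)=1 g(2,0)=2 g(2,2)=1
t=3: g(3,-3)=1 g(3,-1)=3 g(3,1)=3 g(3,3)=1
t=4: g(4,-4)=1 g(4,-2)=4 g(4,0)=6 g(4,2)=4
t=5: g(5,-5)=1 g(5,-3)=5 g(5,-1)=10 g(5,1)=10 g(5,3)=4
t=6: g(6,-6)=1 g(6,-4)=6 g(6,-2)=15 g(6,0)=20 g(6,2)=14
t=7: g(7,-7)=1 g(7,-5)=7 g(7,-3)=21 g(7,-1)=35 g(7,1)=34 g(7,3)=14
t=8: g(8,-8)=1 g(8,-6)=8 g(8,-4)=28 g(8,-2)=56 g(8,0)=69 g(8,2)=48
t=9: g(9,-9)=1 g(9,-7)=9 g(9,-5)=36 g(9,-3)=84 g(9,-1)=125 g(9,1)=117 g(9,3)=48
t=10: g(10,-10)=1 g(10,-8)=10 g(10,-6)=45 g(10,-4)=120 g(10,-2)=209 g(10,0)=242 g(10,2)=165
t=11: g(11,-11)=1 g(11,-9)=11 g(11,-7)=55 g(11,-5)=165 g(11,-3)=329 g(11,-1)=451 g(11,1)=407 g(11,3)=165
t=12: g(12,-12)=1 g(12,-10)=12 g(12,-8)=66 g(12,-6)=220 g(12,-4)=494 g(12,-2)=780 g(12,0)=858 g(12,2)=572
t=13: g(13,-13)=1 g(13,-11)=13 g(13,-9)=78 g(13,-7)=286 g(13,-5)=714 g(13,-3)=1274 g(13,-1)=1638 g(13,1)=1430 g(13,3)=572
t=14: g(14,-14)=1 g(14,-12)=14 g(14,-10)=91 g(14,-8)=364 g(14,-6)=1000 g(14,-4)=1988 g(14,-2)=2912 g(14,0)=3068 g(14,2)=2002
t=15: g(15,-15)=1 g(15,-13)=15 g(15,-11)=105 g(15,-9)=455 g(15,-7)=1364 g(15,-5)=2988 g(15,-3)=4900 g(15,-1)=5980 g(15,1)=5070 g(15,3)=2002
t=16: g(16,-16)=1 g(16,-14)=16 g(16,-12)=120 g(16,-10)=560 g(16,-8)=1819 g(16,-6)=4352 g(16,-4)=7888 g(16,-2)=10880 g(16,0)=11050 g(16,2)=7072
t=17: g(17,-17)=1 g(17,-15)=17 g(17,-13)=136 g(17,-11)=680 g(17,-9)=2379 g(17,-7)=6171 g(17,-5)=12240 g(17,-3)=18768 g(17,-1)=21930 g(17,1)=18122 g(17,3)=7072
t=18: g(18,-18)=1 g(18,-16)=18 g(18,-14)=153 g(18,-12)=816 g(18,-10)=3059 g(18,-8)=8550 g(18,-6)=18411 g(18,-4)=31008 g(18,-2)=40698 g(18,0)=40052 g(18,2)=25194
t=19: g(19,-19)=1 g(19,-17)=19 g(19,-15)=171 g(19,-13)=969 g(19,-11)=3875 g(19,-9)=11609 g(19,-7)=26961 g(19,-5)=49419 g(19,-3)=71706 g(19,-1)=80750 g(19,1)=65246 g(19,3)=25194
t=20: g(20,-20)=1 g(20,-18)=20 g(20,-16)=190 g(20,-14)=1140 g(20,-12)=4844 g(20,-10)=15484 g(20,-8)=38570 g(20,-6)=76380 g(20,-4)=121125 g(20,-2)=152456 g(20,0)=145996 g(20,2)=90440
t=21: g(21,-21)=1 g(21,-19)=21 g(21,-17)=210 g(21,-15)=1330 g(21,-13)=5984 g(21,-11)=20328 g(21,-9)=54054 g(21,-7)=114950 g(21,-5)=197505 g(21,-3)=273581 g(21,-1)=298452 g(21,1)=236436 g(21,3)=90440
t=22: g(22,-22)=1 g(22,-20)=22 g(22,-18)=231 g(22,-16)=1540 g(22,-14)=7314 g(22,-12)=26312 g(22,-10)=74382 g(22,-8)=169004 g(22,-6)=312455 g(22,-4)=471086 g(22,-2)=572033 g(22,0)=534888 g(22,2)=326876
t=23: g(23,-23)=1 g(23,-21)=23 g(23,-19)=253 g(23,-17)=1771 g(23,-15)=8854 g(23,-13)=33626 g(23,-11)=100694 g(23,-9)=243386 g(23,-7)=481459 g(23,-5)=783541 g(23,-3)=1043119 g(23,-1)=1106921 g(23,1)=861764 g(23,3)=326876
t=24: g(24,-24)=1 g(24,-22)=24 g(24,-20)=276 g(24,-18)=2024 g(24,-16)=10625 g(24,-14)=42480 g(24,-12)=134320 g(24,-10)=344080 g(24,-8)=724845 g(24,-6)=1265000 g(24,-4)=1826660 g(24,-2)=2150040 g(24,0)=1968685 g(24,2)=1188640
t=25: g(25,-25)=1 g(25,-23)=25 g(25,-21)=300 g(25,-19)=2300 g(25,-17)=12649 g(25,-15)=53105 g(25,-13)=176800 g(25,-11)=478400 g(25,-9)=1068925 g(25,-7)=1989845 g(25,-5)=3091660 g(25,-3)=3976700 g(25,-1)=4118725 g(25,1)=3157325 g(25,3)=1188640
Paths never hitting 4: Σ_s g(25,s) = 19315400
Paths hitting 4: 2^25 - 19315400 = 14239032
P = 14239032/33554432 = 1779879/4194304

Answer: 1779879/4194304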